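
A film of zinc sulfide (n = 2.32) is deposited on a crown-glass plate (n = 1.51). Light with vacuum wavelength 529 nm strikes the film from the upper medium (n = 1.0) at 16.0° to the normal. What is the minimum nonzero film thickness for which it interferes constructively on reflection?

Top surface (1.0 → 2.32): reflection off a higher-index medium gives a half-wave phase shift.
Bottom surface (2.32 → 1.51): reflection off a lower-index medium gives no phase shift.
Net: one phase inversion between the two reflected rays.
For bright reflection here: 2 n t cos θ_r = (m + ½) λ.
Snell's law: 1.0 sin 16.0° = 2.32 sin θ_r → sin θ_r = 0.119, cos θ_r = 0.993.
Minimum at m = 0: t = λ / (4 n cos θ_r) = 529 / (4 × 2.32 × 0.993) = 57.4 nm.

57.4 nm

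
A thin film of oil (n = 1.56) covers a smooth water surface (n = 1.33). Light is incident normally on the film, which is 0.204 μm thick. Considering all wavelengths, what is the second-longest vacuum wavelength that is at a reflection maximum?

424 nm

Top surface (1.0 → 1.56): reflection off a higher-index medium gives a half-wave phase shift.
Ray reflecting at the bottom interface goes from n = 1.56 toward n = 1.33: no phase shift.
Exactly one π shift → a net half-wave offset.
So the condition for constructive reflection is 2 n t = (m + ½) λ.
λ = 2 n t / (m + ½). The second-longest wavelength is m = 1: λ = 2 × 1.56 × 204 / 1.50 = 424 nm.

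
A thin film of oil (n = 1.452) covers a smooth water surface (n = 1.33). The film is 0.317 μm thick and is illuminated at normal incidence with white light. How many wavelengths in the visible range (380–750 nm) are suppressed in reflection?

1

At the upper boundary (n = 1.0 to n = 1.452) the reflected ray undergoes a half-wave phase shift.
At the lower boundary (n = 1.452 to n = 1.33) the reflected ray undergoes no phase shift.
The two reflections differ by half a wavelength.
For weak reflection here: 2 n t = m λ.
λ = 2 n t / m = 921 / m nm.
m=1: 921 nm (IR); m=2: 460 nm (visible); m=3: 307 nm (UV).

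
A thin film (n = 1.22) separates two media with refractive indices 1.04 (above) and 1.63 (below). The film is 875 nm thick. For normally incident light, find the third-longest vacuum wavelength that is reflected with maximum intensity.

712 nm

Top surface (1.04 → 1.22): reflection off a higher-index medium gives a half-wave phase shift.
Bottom surface (1.22 → 1.63): reflection off a higher-index medium gives a half-wave phase shift.
Net: no relative phase inversion (both shifts match).
With no net inversion, constructive interference in reflection requires 2 n t = m λ.
λ = 2 n t / m. The third-longest wavelength is m = 3: λ = 2 × 1.22 × 875 / 3.00 = 712 nm.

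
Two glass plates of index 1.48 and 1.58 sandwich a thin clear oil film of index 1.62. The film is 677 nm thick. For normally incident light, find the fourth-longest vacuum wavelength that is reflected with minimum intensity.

548 nm

At the upper boundary (n = 1.48 to n = 1.62) the reflected ray undergoes a half-wave phase shift.
Ray reflecting at the bottom interface goes from n = 1.62 toward n = 1.58: no phase shift.
Exactly one π shift → a net half-wave offset.
So the condition for destructive reflection is 2 n t = m λ.
λ = 2 n t / m. The fourth-longest wavelength is m = 4: λ = 2 × 1.62 × 677 / 4.00 = 548 nm.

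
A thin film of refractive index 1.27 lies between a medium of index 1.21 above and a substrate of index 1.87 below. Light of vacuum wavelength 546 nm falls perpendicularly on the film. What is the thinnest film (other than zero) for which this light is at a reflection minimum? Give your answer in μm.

0.107 μm

Ray reflecting at the top interface goes from n = 1.21 toward n = 1.27: a half-wave phase shift.
At the lower boundary (n = 1.27 to n = 1.87) the reflected ray undergoes a half-wave phase shift.
Zero or two π shifts → no net half-wave offset.
For minimum reflection here: 2 n t = (m + ½) λ.
Minimum at m = 0: t = λ / (4 n) = 546 / (4 × 1.27) = 107 nm.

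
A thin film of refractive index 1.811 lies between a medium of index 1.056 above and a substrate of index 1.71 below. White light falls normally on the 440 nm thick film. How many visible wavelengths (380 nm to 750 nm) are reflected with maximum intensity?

At the upper boundary (n = 1.056 to n = 1.811) the reflected ray undergoes a half-wave phase shift.
Ray reflecting at the bottom interface goes from n = 1.811 toward n = 1.71: no phase shift.
Net: one phase inversion between the two reflected rays.
With one net inversion, constructive interference in reflection requires 2 n t = (m + ½) λ.
λ = 2 n t / (m + ½) = 1594 / (m + ½) nm.
m=1: 1062 nm (IR); m=2: 637 nm (visible); m=3: 455 nm (visible); m=4: 354 nm (UV).

2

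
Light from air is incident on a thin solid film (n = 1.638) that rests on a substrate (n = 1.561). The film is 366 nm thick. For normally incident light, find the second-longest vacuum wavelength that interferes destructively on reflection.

600 nm

Top surface (1.0 → 1.638): reflection off a higher-index medium gives a half-wave phase shift.
At the lower boundary (n = 1.638 to n = 1.561) the reflected ray undergoes no phase shift.
Net: one phase inversion between the two reflected rays.
So the condition for destructive reflection is 2 n t = m λ.
λ = 2 n t / m. The second-longest wavelength is m = 2: λ = 2 × 1.638 × 366 / 2.00 = 600 nm.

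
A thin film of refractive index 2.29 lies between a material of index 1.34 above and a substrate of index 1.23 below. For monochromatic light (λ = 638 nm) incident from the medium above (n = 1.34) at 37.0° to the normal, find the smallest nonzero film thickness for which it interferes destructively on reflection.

At the upper boundary (n = 1.34 to n = 2.29) the reflected ray undergoes a half-wave phase shift.
At the lower boundary (n = 2.29 to n = 1.23) the reflected ray undergoes no phase shift.
Exactly one π shift → a net half-wave offset.
With one net inversion, destructive interference in reflection requires 2 n t cos θ_r = m λ.
Snell's law: 1.34 sin 37.0° = 2.29 sin θ_r → sin θ_r = 0.352, cos θ_r = 0.936.
Minimum nonzero at m = 1: t = λ / (2 n cos θ_r) = 638 / (2 × 2.29 × 0.936) = 149 nm.

149 nm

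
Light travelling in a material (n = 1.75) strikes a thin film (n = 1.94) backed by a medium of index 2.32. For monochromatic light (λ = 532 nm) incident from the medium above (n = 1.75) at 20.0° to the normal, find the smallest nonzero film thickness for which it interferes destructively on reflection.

Ray reflecting at the top interface goes from n = 1.75 toward n = 1.94: a half-wave phase shift.
At the lower boundary (n = 1.94 to n = 2.32) the reflected ray undergoes a half-wave phase shift.
The two reflections carry the same phase change, so no net offset.
For minimum reflection here: 2 n t cos θ_r = (m + ½) λ.
Snell's law: 1.75 sin 20.0° = 1.94 sin θ_r → sin θ_r = 0.309, cos θ_r = 0.951.
Minimum at m = 0: t = λ / (4 n cos θ_r) = 532 / (4 × 1.94 × 0.951) = 72.1 nm.

72.1 nm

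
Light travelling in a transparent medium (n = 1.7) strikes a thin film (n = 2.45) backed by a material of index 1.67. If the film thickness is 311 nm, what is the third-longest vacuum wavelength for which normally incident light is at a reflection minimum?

Top surface (1.7 → 2.45): reflection off a higher-index medium gives a half-wave phase shift.
Bottom surface (2.45 → 1.67): reflection off a lower-index medium gives no phase shift.
Exactly one π shift → a net half-wave offset.
So the condition for destructive reflection is 2 n t = m λ.
λ = 2 n t / m. The third-longest wavelength is m = 3: λ = 2 × 2.45 × 311 / 3.00 = 508 nm.

508 nm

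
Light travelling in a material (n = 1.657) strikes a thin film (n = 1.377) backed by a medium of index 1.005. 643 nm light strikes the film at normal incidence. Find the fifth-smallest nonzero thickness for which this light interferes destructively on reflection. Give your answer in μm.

1.05 μm

At the upper boundary (n = 1.657 to n = 1.377) the reflected ray undergoes no phase shift.
At the lower boundary (n = 1.377 to n = 1.005) the reflected ray undergoes no phase shift.
Zero or two π shifts → no net half-wave offset.
So the condition for destructive reflection is 2 n t = (m + ½) λ.
The fifth-smallest nonzero thickness corresponds to m = 4: t = (m + ½) λ / (2 n) = 4.50 × 643 / (2 × 1.377) = 1051 nm.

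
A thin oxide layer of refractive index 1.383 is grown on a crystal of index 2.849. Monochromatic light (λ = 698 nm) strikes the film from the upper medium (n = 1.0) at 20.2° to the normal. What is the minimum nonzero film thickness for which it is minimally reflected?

At the upper boundary (n = 1.0 to n = 1.383) the reflected ray undergoes a half-wave phase shift.
Ray reflecting at the bottom interface goes from n = 1.383 toward n = 2.849: a half-wave phase shift.
The two reflections carry the same phase change, so no net offset.
So the condition for destructive reflection is 2 n t cos θ_r = (m + ½) λ.
Snell's law: 1.0 sin 20.2° = 1.383 sin θ_r → sin θ_r = 0.250, cos θ_r = 0.968.
Minimum at m = 0: t = λ / (4 n cos θ_r) = 698 / (4 × 1.383 × 0.968) = 130 nm.

130 nm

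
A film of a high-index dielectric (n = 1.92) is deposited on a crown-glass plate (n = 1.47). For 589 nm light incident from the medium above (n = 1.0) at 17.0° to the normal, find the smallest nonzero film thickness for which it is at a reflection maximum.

At the upper boundary (n = 1.0 to n = 1.92) the reflected ray undergoes a half-wave phase shift.
Ray reflecting at the bottom interface goes from n = 1.92 toward n = 1.47: no phase shift.
Exactly one π shift → a net half-wave offset.
For strong reflection here: 2 n t cos θ_r = (m + ½) λ.
Snell's law: 1.0 sin 17.0° = 1.92 sin θ_r → sin θ_r = 0.152, cos θ_r = 0.988.
Minimum at m = 0: t = λ / (4 n cos θ_r) = 589 / (4 × 1.92 × 0.988) = 77.6 nm.

77.6 nm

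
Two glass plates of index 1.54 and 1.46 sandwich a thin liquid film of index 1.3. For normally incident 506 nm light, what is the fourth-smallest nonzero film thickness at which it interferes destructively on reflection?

778 nm

Ray reflecting at the top interface goes from n = 1.54 toward n = 1.3: no phase shift.
Bottom surface (1.3 → 1.46): reflection off a higher-index medium gives a half-wave phase shift.
Exactly one π shift → a net half-wave offset.
With one net inversion, destructive interference in reflection requires 2 n t = m λ.
The fourth-smallest nonzero thickness corresponds to m = 4: t = m λ / (2 n) = 4.00 × 506 / (2 × 1.3) = 778 nm.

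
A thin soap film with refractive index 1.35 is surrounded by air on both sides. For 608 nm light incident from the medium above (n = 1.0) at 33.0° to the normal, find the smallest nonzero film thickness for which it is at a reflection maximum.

123 nm

At the upper boundary (n = 1.0 to n = 1.35) the reflected ray undergoes a half-wave phase shift.
Bottom surface (1.35 → 1.0): reflection off a lower-index medium gives no phase shift.
Exactly one π shift → a net half-wave offset.
With one net inversion, constructive interference in reflection requires 2 n t cos θ_r = (m + ½) λ.
Snell's law: 1.0 sin 33.0° = 1.35 sin θ_r → sin θ_r = 0.403, cos θ_r = 0.915.
Minimum at m = 0: t = λ / (4 n cos θ_r) = 608 / (4 × 1.35 × 0.915) = 123 nm.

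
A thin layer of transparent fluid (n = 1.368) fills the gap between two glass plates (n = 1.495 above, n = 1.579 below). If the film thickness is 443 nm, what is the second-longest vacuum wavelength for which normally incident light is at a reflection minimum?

606 nm

At the upper boundary (n = 1.495 to n = 1.368) the reflected ray undergoes no phase shift.
At the lower boundary (n = 1.368 to n = 1.579) the reflected ray undergoes a half-wave phase shift.
The two reflections differ by half a wavelength.
With one net inversion, destructive interference in reflection requires 2 n t = m λ.
λ = 2 n t / m. The second-longest wavelength is m = 2: λ = 2 × 1.368 × 443 / 2.00 = 606 nm.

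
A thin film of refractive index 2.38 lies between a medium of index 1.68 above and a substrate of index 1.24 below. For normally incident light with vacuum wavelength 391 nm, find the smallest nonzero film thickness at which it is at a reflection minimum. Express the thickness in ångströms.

At the upper boundary (n = 1.68 to n = 2.38) the reflected ray undergoes a half-wave phase shift.
Bottom surface (2.38 → 1.24): reflection off a lower-index medium gives no phase shift.
Net: one phase inversion between the two reflected rays.
For weak reflection here: 2 n t = m λ.
Minimum nonzero at m = 1: t = λ / (2 n) = 391 / (2 × 2.38) = 82.1 nm.

821 Å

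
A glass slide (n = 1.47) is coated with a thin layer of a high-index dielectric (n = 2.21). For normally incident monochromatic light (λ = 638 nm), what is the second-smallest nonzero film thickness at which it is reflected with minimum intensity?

Top surface (1.0 → 2.21): reflection off a higher-index medium gives a half-wave phase shift.
Bottom surface (2.21 → 1.47): reflection off a lower-index medium gives no phase shift.
Exactly one π shift → a net half-wave offset.
With one net inversion, destructive interference in reflection requires 2 n t = m λ.
The second-smallest nonzero thickness corresponds to m = 2: t = m λ / (2 n) = 2.00 × 638 / (2 × 2.21) = 289 nm.

289 nm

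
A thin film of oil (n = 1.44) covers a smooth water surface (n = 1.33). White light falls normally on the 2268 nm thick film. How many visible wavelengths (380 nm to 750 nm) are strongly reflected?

8

At the upper boundary (n = 1.0 to n = 1.44) the reflected ray undergoes a half-wave phase shift.
At the lower boundary (n = 1.44 to n = 1.33) the reflected ray undergoes no phase shift.
Net: one phase inversion between the two reflected rays.
So the condition for constructive reflection is 2 n t = (m + ½) λ.
λ = 2 n t / (m + ½) = 6532 / (m + ½) nm.
m=8: 768 nm (IR); m=9: 688 nm (visible); m=10: 622 nm (visible); m=11: 568 nm (visible); m=12: 523 nm (visible); m=13: 484 nm (visible); m=14: 450 nm (visible); m=15: 421 nm (visible); m=16: 396 nm (visible); m=17: 373 nm (UV).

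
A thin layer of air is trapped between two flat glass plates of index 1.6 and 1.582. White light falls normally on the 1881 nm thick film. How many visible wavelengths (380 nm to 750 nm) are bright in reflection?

5

Top surface (1.6 → 1.0): reflection off a lower-index medium gives no phase shift.
At the lower boundary (n = 1.0 to n = 1.582) the reflected ray undergoes a half-wave phase shift.
Net: one phase inversion between the two reflected rays.
For bright reflection here: 2 n t = (m + ½) λ.
λ = 2 n t / (m + ½) = 3762 / (m + ½) nm.
m=4: 836 nm (IR); m=5: 684 nm (visible); m=6: 579 nm (visible); m=7: 502 nm (visible); m=8: 443 nm (visible); m=9: 396 nm (visible); m=10: 358 nm (UV).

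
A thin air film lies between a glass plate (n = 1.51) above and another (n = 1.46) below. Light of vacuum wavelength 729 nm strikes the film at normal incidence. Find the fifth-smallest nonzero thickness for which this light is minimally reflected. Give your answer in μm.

1.82 μm

Top surface (1.51 → 1.0): reflection off a lower-index medium gives no phase shift.
Bottom surface (1.0 → 1.46): reflection off a higher-index medium gives a half-wave phase shift.
The two reflections differ by half a wavelength.
So the condition for destructive reflection is 2 n t = m λ.
The fifth-smallest nonzero thickness corresponds to m = 5: t = m λ / (2 n) = 5.00 × 729 / (2 × 1.0) = 1823 nm.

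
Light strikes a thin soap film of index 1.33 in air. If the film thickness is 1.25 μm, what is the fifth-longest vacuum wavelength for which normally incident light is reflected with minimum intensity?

Ray reflecting at the top interface goes from n = 1.0 toward n = 1.33: a half-wave phase shift.
At the lower boundary (n = 1.33 to n = 1.0) the reflected ray undergoes no phase shift.
The two reflections differ by half a wavelength.
With one net inversion, destructive interference in reflection requires 2 n t = m λ.
λ = 2 n t / m. The fifth-longest wavelength is m = 5: λ = 2 × 1.33 × 1250 / 5.00 = 665 nm.

665 nm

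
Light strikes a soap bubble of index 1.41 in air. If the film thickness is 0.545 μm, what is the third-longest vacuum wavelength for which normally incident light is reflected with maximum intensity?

615 nm

Ray reflecting at the top interface goes from n = 1.0 toward n = 1.41: a half-wave phase shift.
Bottom surface (1.41 → 1.0): reflection off a lower-index medium gives no phase shift.
The two reflections differ by half a wavelength.
So the condition for constructive reflection is 2 n t = (m + ½) λ.
λ = 2 n t / (m + ½). The third-longest wavelength is m = 2: λ = 2 × 1.41 × 545 / 2.50 = 615 nm.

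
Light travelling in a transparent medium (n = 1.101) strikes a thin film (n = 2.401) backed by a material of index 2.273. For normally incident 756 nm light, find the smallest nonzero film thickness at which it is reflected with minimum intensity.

157 nm

At the upper boundary (n = 1.101 to n = 2.401) the reflected ray undergoes a half-wave phase shift.
Ray reflecting at the bottom interface goes from n = 2.401 toward n = 2.273: no phase shift.
Exactly one π shift → a net half-wave offset.
So the condition for destructive reflection is 2 n t = m λ.
Minimum nonzero at m = 1: t = λ / (2 n) = 756 / (2 × 2.401) = 157 nm.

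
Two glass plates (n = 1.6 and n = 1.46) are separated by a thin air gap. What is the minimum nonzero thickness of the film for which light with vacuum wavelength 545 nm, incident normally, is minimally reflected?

273 nm

Ray reflecting at the top interface goes from n = 1.6 toward n = 1.0: no phase shift.
At the lower boundary (n = 1.0 to n = 1.46) the reflected ray undergoes a half-wave phase shift.
Net: one phase inversion between the two reflected rays.
With one net inversion, destructive interference in reflection requires 2 n t = m λ.
Minimum nonzero at m = 1: t = λ / (2 n) = 545 / (2 × 1.0) = 273 nm.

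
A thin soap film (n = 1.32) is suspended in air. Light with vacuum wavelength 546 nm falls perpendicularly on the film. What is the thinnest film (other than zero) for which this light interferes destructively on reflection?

At the upper boundary (n = 1.0 to n = 1.32) the reflected ray undergoes a half-wave phase shift.
Ray reflecting at the bottom interface goes from n = 1.32 toward n = 1.0: no phase shift.
Exactly one π shift → a net half-wave offset.
With one net inversion, destructive interference in reflection requires 2 n t = m λ.
Minimum nonzero at m = 1: t = λ / (2 n) = 546 / (2 × 1.32) = 207 nm.

207 nm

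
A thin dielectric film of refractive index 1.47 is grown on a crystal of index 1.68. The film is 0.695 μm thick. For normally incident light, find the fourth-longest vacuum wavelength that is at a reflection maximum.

511 nm

Ray reflecting at the top interface goes from n = 1.0 toward n = 1.47: a half-wave phase shift.
At the lower boundary (n = 1.47 to n = 1.68) the reflected ray undergoes a half-wave phase shift.
The two reflections carry the same phase change, so no net offset.
With no net inversion, constructive interference in reflection requires 2 n t = m λ.
λ = 2 n t / m. The fourth-longest wavelength is m = 4: λ = 2 × 1.47 × 695 / 4.00 = 511 nm.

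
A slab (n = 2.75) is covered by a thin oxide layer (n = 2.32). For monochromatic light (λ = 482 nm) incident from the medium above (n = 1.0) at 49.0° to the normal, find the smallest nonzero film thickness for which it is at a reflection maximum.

Ray reflecting at the top interface goes from n = 1.0 toward n = 2.32: a half-wave phase shift.
Bottom surface (2.32 → 2.75): reflection off a higher-index medium gives a half-wave phase shift.
The two reflections carry the same phase change, so no net offset.
With no net inversion, constructive interference in reflection requires 2 n t cos θ_r = m λ.
Snell's law: 1.0 sin 49.0° = 2.32 sin θ_r → sin θ_r = 0.325, cos θ_r = 0.946.
Minimum nonzero at m = 1: t = λ / (2 n cos θ_r) = 482 / (2 × 2.32 × 0.946) = 110 nm.

110 nm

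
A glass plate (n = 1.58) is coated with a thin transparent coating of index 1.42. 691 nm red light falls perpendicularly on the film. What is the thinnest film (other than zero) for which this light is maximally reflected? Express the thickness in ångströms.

2433 Å

Ray reflecting at the top interface goes from n = 1.0 toward n = 1.42: a half-wave phase shift.
Ray reflecting at the bottom interface goes from n = 1.42 toward n = 1.58: a half-wave phase shift.
Zero or two π shifts → no net half-wave offset.
With no net inversion, constructive interference in reflection requires 2 n t = m λ.
Minimum nonzero at m = 1: t = λ / (2 n) = 691 / (2 × 1.42) = 243 nm.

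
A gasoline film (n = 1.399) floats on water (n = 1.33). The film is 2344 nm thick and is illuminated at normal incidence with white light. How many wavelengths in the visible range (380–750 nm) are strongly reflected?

Top surface (1.0 → 1.399): reflection off a higher-index medium gives a half-wave phase shift.
Bottom surface (1.399 → 1.33): reflection off a lower-index medium gives no phase shift.
Exactly one π shift → a net half-wave offset.
So the condition for constructive reflection is 2 n t = (m + ½) λ.
λ = 2 n t / (m + ½) = 6559 / (m + ½) nm.
m=8: 772 nm (IR); m=9: 690 nm (visible); m=10: 625 nm (visible); m=11: 570 nm (visible); m=12: 525 nm (visible); m=13: 486 nm (visible); m=14: 452 nm (visible); m=15: 423 nm (visible); m=16: 397 nm (visible); m=17: 375 nm (UV).

8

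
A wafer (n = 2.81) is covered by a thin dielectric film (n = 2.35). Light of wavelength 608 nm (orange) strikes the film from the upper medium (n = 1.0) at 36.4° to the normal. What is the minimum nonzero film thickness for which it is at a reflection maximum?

Top surface (1.0 → 2.35): reflection off a higher-index medium gives a half-wave phase shift.
Bottom surface (2.35 → 2.81): reflection off a higher-index medium gives a half-wave phase shift.
Net: no relative phase inversion (both shifts match).
For strong reflection here: 2 n t cos θ_r = m λ.
Snell's law: 1.0 sin 36.4° = 2.35 sin θ_r → sin θ_r = 0.253, cos θ_r = 0.968.
Minimum nonzero at m = 1: t = λ / (2 n cos θ_r) = 608 / (2 × 2.35 × 0.968) = 134 nm.

134 nm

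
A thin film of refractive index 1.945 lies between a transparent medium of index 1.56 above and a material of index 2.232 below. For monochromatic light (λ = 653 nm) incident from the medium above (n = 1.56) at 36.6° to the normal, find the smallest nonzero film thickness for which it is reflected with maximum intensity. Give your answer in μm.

0.191 μm

Top surface (1.56 → 1.945): reflection off a higher-index medium gives a half-wave phase shift.
Bottom surface (1.945 → 2.232): reflection off a higher-index medium gives a half-wave phase shift.
Zero or two π shifts → no net half-wave offset.
With no net inversion, constructive interference in reflection requires 2 n t cos θ_r = m λ.
Snell's law: 1.56 sin 36.6° = 1.945 sin θ_r → sin θ_r = 0.478, cos θ_r = 0.878.
Minimum nonzero at m = 1: t = λ / (2 n cos θ_r) = 653 / (2 × 1.945 × 0.878) = 191 nm.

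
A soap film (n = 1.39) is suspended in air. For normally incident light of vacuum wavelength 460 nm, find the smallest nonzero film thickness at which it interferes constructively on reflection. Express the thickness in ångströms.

827 Å

Top surface (1.0 → 1.39): reflection off a higher-index medium gives a half-wave phase shift.
Bottom surface (1.39 → 1.0): reflection off a lower-index medium gives no phase shift.
The two reflections differ by half a wavelength.
With one net inversion, constructive interference in reflection requires 2 n t = (m + ½) λ.
Minimum at m = 0: t = λ / (4 n) = 460 / (4 × 1.39) = 82.7 nm.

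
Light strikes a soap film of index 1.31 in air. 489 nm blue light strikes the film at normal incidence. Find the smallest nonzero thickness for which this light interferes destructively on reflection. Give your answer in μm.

Ray reflecting at the top interface goes from n = 1.0 toward n = 1.31: a half-wave phase shift.
Ray reflecting at the bottom interface goes from n = 1.31 toward n = 1.0: no phase shift.
The two reflections differ by half a wavelength.
For dark reflection here: 2 n t = m λ.
The smallest nonzero thickness corresponds to m = 1: t = m λ / (2 n) = 1.00 × 489 / (2 × 1.31) = 187 nm.

0.187 μm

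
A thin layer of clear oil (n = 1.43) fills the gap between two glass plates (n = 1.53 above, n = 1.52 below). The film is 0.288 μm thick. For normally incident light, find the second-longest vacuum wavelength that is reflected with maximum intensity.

549 nm

Top surface (1.53 → 1.43): reflection off a lower-index medium gives no phase shift.
Bottom surface (1.43 → 1.52): reflection off a higher-index medium gives a half-wave phase shift.
Net: one phase inversion between the two reflected rays.
So the condition for constructive reflection is 2 n t = (m + ½) λ.
λ = 2 n t / (m + ½). The second-longest wavelength is m = 1: λ = 2 × 1.43 × 288 / 1.50 = 549 nm.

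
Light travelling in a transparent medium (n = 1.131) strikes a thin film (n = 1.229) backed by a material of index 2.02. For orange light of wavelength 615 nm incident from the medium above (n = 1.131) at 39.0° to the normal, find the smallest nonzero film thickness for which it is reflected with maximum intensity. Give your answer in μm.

Ray reflecting at the top interface goes from n = 1.131 toward n = 1.229: a half-wave phase shift.
Ray reflecting at the bottom interface goes from n = 1.229 toward n = 2.02: a half-wave phase shift.
Zero or two π shifts → no net half-wave offset.
For bright reflection here: 2 n t cos θ_r = m λ.
Snell's law: 1.131 sin 39.0° = 1.229 sin θ_r → sin θ_r = 0.579, cos θ_r = 0.815.
Minimum nonzero at m = 1: t = λ / (2 n cos θ_r) = 615 / (2 × 1.229 × 0.815) = 307 nm.

0.307 μm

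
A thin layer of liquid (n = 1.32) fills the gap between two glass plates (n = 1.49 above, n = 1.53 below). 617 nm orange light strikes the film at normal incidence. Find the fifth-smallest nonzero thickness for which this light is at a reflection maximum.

1052 nm

Ray reflecting at the top interface goes from n = 1.49 toward n = 1.32: no phase shift.
Ray reflecting at the bottom interface goes from n = 1.32 toward n = 1.53: a half-wave phase shift.
Net: one phase inversion between the two reflected rays.
For bright reflection here: 2 n t = (m + ½) λ.
The fifth-smallest nonzero thickness corresponds to m = 4: t = (m + ½) λ / (2 n) = 4.50 × 617 / (2 × 1.32) = 1052 nm.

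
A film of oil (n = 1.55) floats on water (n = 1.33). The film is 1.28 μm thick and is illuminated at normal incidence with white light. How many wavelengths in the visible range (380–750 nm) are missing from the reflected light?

At the upper boundary (n = 1.0 to n = 1.55) the reflected ray undergoes a half-wave phase shift.
Ray reflecting at the bottom interface goes from n = 1.55 toward n = 1.33: no phase shift.
The two reflections differ by half a wavelength.
So the condition for destructive reflection is 2 n t = m λ.
λ = 2 n t / m = 3968 / m nm.
m=5: 794 nm (IR); m=6: 661 nm (visible); m=7: 567 nm (visible); m=8: 496 nm (visible); m=9: 441 nm (visible); m=10: 397 nm (visible); m=11: 361 nm (UV).

5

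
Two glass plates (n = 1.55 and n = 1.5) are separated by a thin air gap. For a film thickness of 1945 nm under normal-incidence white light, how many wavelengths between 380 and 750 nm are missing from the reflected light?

5

Ray reflecting at the top interface goes from n = 1.55 toward n = 1.0: no phase shift.
At the lower boundary (n = 1.0 to n = 1.5) the reflected ray undergoes a half-wave phase shift.
The two reflections differ by half a wavelength.
With one net inversion, destructive interference in reflection requires 2 n t = m λ.
λ = 2 n t / m = 3890 / m nm.
m=5: 778 nm (IR); m=6: 648 nm (visible); m=7: 556 nm (visible); m=8: 486 nm (visible); m=9: 432 nm (visible); m=10: 389 nm (visible); m=11: 354 nm (UV).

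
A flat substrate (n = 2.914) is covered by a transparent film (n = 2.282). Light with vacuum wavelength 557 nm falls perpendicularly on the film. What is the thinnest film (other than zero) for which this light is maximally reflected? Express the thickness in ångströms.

Top surface (1.0 → 2.282): reflection off a higher-index medium gives a half-wave phase shift.
Ray reflecting at the bottom interface goes from n = 2.282 toward n = 2.914: a half-wave phase shift.
The two reflections carry the same phase change, so no net offset.
So the condition for constructive reflection is 2 n t = m λ.
Minimum nonzero at m = 1: t = λ / (2 n) = 557 / (2 × 2.282) = 122 nm.

1220 Å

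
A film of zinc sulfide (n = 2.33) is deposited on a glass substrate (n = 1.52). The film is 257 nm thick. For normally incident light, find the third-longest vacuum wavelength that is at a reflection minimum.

399 nm

Top surface (1.0 → 2.33): reflection off a higher-index medium gives a half-wave phase shift.
At the lower boundary (n = 2.33 to n = 1.52) the reflected ray undergoes no phase shift.
The two reflections differ by half a wavelength.
With one net inversion, destructive interference in reflection requires 2 n t = m λ.
λ = 2 n t / m. The third-longest wavelength is m = 3: λ = 2 × 2.33 × 257 / 3.00 = 399 nm.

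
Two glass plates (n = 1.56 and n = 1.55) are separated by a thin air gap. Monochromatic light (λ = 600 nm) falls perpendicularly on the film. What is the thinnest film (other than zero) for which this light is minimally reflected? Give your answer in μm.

At the upper boundary (n = 1.56 to n = 1.0) the reflected ray undergoes no phase shift.
Ray reflecting at the bottom interface goes from n = 1.0 toward n = 1.55: a half-wave phase shift.
The two reflections differ by half a wavelength.
With one net inversion, destructive interference in reflection requires 2 n t = m λ.
Minimum nonzero at m = 1: t = λ / (2 n) = 600 / (2 × 1.0) = 300 nm.

0.300 μm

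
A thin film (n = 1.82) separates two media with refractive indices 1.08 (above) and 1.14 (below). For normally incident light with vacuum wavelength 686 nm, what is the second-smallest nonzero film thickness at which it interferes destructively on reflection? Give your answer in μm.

Top surface (1.08 → 1.82): reflection off a higher-index medium gives a half-wave phase shift.
At the lower boundary (n = 1.82 to n = 1.14) the reflected ray undergoes no phase shift.
Exactly one π shift → a net half-wave offset.
For weak reflection here: 2 n t = m λ.
The second-smallest nonzero thickness corresponds to m = 2: t = m λ / (2 n) = 2.00 × 686 / (2 × 1.82) = 377 nm.

0.377 μm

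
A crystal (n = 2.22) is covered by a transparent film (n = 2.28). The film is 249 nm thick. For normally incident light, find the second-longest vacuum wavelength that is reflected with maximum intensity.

757 nm

At the upper boundary (n = 1.0 to n = 2.28) the reflected ray undergoes a half-wave phase shift.
At the lower boundary (n = 2.28 to n = 2.22) the reflected ray undergoes no phase shift.
Exactly one π shift → a net half-wave offset.
With one net inversion, constructive interference in reflection requires 2 n t = (m + ½) λ.
λ = 2 n t / (m + ½). The second-longest wavelength is m = 1: λ = 2 × 2.28 × 249 / 1.50 = 757 nm.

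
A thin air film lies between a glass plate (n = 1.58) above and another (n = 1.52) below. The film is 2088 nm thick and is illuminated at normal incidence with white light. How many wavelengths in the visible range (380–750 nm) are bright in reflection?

Top surface (1.58 → 1.0): reflection off a lower-index medium gives no phase shift.
Ray reflecting at the bottom interface goes from n = 1.0 toward n = 1.52: a half-wave phase shift.
Exactly one π shift → a net half-wave offset.
For maximum reflection here: 2 n t = (m + ½) λ.
λ = 2 n t / (m + ½) = 4176 / (m + ½) nm.
m=5: 759 nm (IR); m=6: 642 nm (visible); m=7: 557 nm (visible); m=8: 491 nm (visible); m=9: 440 nm (visible); m=10: 398 nm (visible); m=11: 363 nm (UV).

5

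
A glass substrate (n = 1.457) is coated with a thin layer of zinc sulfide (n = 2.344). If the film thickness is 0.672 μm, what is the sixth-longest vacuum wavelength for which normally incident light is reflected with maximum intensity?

Top surface (1.0 → 2.344): reflection off a higher-index medium gives a half-wave phase shift.
Ray reflecting at the bottom interface goes from n = 2.344 toward n = 1.457: no phase shift.
Net: one phase inversion between the two reflected rays.
So the condition for constructive reflection is 2 n t = (m + ½) λ.
λ = 2 n t / (m + ½). The sixth-longest wavelength is m = 5: λ = 2 × 2.344 × 672 / 5.50 = 573 nm.

573 nm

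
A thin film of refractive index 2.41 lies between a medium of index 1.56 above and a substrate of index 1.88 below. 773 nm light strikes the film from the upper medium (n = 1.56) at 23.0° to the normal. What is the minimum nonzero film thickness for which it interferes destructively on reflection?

At the upper boundary (n = 1.56 to n = 2.41) the reflected ray undergoes a half-wave phase shift.
At the lower boundary (n = 2.41 to n = 1.88) the reflected ray undergoes no phase shift.
Net: one phase inversion between the two reflected rays.
For dark reflection here: 2 n t cos θ_r = m λ.
Snell's law: 1.56 sin 23.0° = 2.41 sin θ_r → sin θ_r = 0.253, cos θ_r = 0.967.
Minimum nonzero at m = 1: t = λ / (2 n cos θ_r) = 773 / (2 × 2.41 × 0.967) = 166 nm.

166 nm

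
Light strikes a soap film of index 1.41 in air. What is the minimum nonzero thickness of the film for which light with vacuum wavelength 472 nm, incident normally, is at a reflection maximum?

Ray reflecting at the top interface goes from n = 1.0 toward n = 1.41: a half-wave phase shift.
Ray reflecting at the bottom interface goes from n = 1.41 toward n = 1.0: no phase shift.
Exactly one π shift → a net half-wave offset.
So the condition for constructive reflection is 2 n t = (m + ½) λ.
Minimum at m = 0: t = λ / (4 n) = 472 / (4 × 1.41) = 83.7 nm.

83.7 nm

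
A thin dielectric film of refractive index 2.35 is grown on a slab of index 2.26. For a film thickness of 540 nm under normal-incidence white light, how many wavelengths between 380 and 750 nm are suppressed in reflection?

3

At the upper boundary (n = 1.0 to n = 2.35) the reflected ray undergoes a half-wave phase shift.
Ray reflecting at the bottom interface goes from n = 2.35 toward n = 2.26: no phase shift.
The two reflections differ by half a wavelength.
For weak reflection here: 2 n t = m λ.
λ = 2 n t / m = 2538 / m nm.
m=3: 846 nm (IR); m=4: 635 nm (visible); m=5: 508 nm (visible); m=6: 423 nm (visible); m=7: 363 nm (UV).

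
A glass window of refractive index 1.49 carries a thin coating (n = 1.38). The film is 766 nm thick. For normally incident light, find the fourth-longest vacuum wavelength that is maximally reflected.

529 nm

Ray reflecting at the top interface goes from n = 1.0 toward n = 1.38: a half-wave phase shift.
At the lower boundary (n = 1.38 to n = 1.49) the reflected ray undergoes a half-wave phase shift.
Net: no relative phase inversion (both shifts match).
With no net inversion, constructive interference in reflection requires 2 n t = m λ.
λ = 2 n t / m. The fourth-longest wavelength is m = 4: λ = 2 × 1.38 × 766 / 4.00 = 529 nm.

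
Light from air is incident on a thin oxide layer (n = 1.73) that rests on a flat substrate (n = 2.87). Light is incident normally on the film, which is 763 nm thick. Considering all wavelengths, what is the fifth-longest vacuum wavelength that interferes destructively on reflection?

At the upper boundary (n = 1.0 to n = 1.73) the reflected ray undergoes a half-wave phase shift.
Ray reflecting at the bottom interface goes from n = 1.73 toward n = 2.87: a half-wave phase shift.
Net: no relative phase inversion (both shifts match).
With no net inversion, destructive interference in reflection requires 2 n t = (m + ½) λ.
λ = 2 n t / (m + ½). The fifth-longest wavelength is m = 4: λ = 2 × 1.73 × 763 / 4.50 = 587 nm.

587 nm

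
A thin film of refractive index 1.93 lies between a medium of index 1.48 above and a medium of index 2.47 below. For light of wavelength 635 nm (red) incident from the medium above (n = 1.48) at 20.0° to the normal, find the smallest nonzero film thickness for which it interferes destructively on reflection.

85.2 nm

Top surface (1.48 → 1.93): reflection off a higher-index medium gives a half-wave phase shift.
Bottom surface (1.93 → 2.47): reflection off a higher-index medium gives a half-wave phase shift.
The two reflections carry the same phase change, so no net offset.
So the condition for destructive reflection is 2 n t cos θ_r = (m + ½) λ.
Snell's law: 1.48 sin 20.0° = 1.93 sin θ_r → sin θ_r = 0.262, cos θ_r = 0.965.
Minimum at m = 0: t = λ / (4 n cos θ_r) = 635 / (4 × 1.93 × 0.965) = 85.2 nm.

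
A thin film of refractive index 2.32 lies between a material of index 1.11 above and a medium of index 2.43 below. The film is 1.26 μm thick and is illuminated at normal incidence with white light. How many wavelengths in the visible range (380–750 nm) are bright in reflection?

8

At the upper boundary (n = 1.11 to n = 2.32) the reflected ray undergoes a half-wave phase shift.
Ray reflecting at the bottom interface goes from n = 2.32 toward n = 2.43: a half-wave phase shift.
Zero or two π shifts → no net half-wave offset.
With no net inversion, constructive interference in reflection requires 2 n t = m λ.
λ = 2 n t / m = 5846 / m nm.
m=7: 835 nm (IR); m=8: 731 nm (visible); m=9: 650 nm (visible); m=10: 585 nm (visible); m=11: 531 nm (visible); m=12: 487 nm (visible); m=13: 450 nm (visible); m=14: 418 nm (visible); m=15: 390 nm (visible); m=16: 365 nm (UV).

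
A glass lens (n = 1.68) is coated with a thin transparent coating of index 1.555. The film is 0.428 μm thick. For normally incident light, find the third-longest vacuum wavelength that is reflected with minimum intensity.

Ray reflecting at the top interface goes from n = 1.0 toward n = 1.555: a half-wave phase shift.
Bottom surface (1.555 → 1.68): reflection off a higher-index medium gives a half-wave phase shift.
Net: no relative phase inversion (both shifts match).
With no net inversion, destructive interference in reflection requires 2 n t = (m + ½) λ.
λ = 2 n t / (m + ½). The third-longest wavelength is m = 2: λ = 2 × 1.555 × 428 / 2.50 = 532 nm.

532 nm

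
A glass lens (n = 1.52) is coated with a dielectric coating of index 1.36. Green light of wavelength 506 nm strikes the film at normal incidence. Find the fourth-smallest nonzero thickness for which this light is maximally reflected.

744 nm

Ray reflecting at the top interface goes from n = 1.0 toward n = 1.36: a half-wave phase shift.
Bottom surface (1.36 → 1.52): reflection off a higher-index medium gives a half-wave phase shift.
The two reflections carry the same phase change, so no net offset.
So the condition for constructive reflection is 2 n t = m λ.
The fourth-smallest nonzero thickness corresponds to m = 4: t = m λ / (2 n) = 4.00 × 506 / (2 × 1.36) = 744 nm.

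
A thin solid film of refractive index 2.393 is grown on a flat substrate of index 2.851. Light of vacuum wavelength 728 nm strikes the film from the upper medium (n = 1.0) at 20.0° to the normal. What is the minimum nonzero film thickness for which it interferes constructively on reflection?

Top surface (1.0 → 2.393): reflection off a higher-index medium gives a half-wave phase shift.
Bottom surface (2.393 → 2.851): reflection off a higher-index medium gives a half-wave phase shift.
Zero or two π shifts → no net half-wave offset.
So the condition for constructive reflection is 2 n t cos θ_r = m λ.
Snell's law: 1.0 sin 20.0° = 2.393 sin θ_r → sin θ_r = 0.143, cos θ_r = 0.990.
Minimum nonzero at m = 1: t = λ / (2 n cos θ_r) = 728 / (2 × 2.393 × 0.990) = 154 nm.

154 nm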